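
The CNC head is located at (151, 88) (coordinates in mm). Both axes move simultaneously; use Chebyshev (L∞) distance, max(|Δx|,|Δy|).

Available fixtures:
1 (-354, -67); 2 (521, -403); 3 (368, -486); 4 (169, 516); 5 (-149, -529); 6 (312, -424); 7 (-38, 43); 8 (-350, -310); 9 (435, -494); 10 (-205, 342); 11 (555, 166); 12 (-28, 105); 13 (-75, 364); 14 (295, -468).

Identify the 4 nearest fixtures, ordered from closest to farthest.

Distances from (151, 88):
1: max(|-505|, |-155|) = 505 mm
2: max(|370|, |-491|) = 491 mm
3: max(|217|, |-574|) = 574 mm
4: max(|18|, |428|) = 428 mm
5: max(|-300|, |-617|) = 617 mm
6: max(|161|, |-512|) = 512 mm
7: max(|-189|, |-45|) = 189 mm
8: max(|-501|, |-398|) = 501 mm
9: max(|284|, |-582|) = 582 mm
10: max(|-356|, |254|) = 356 mm
11: max(|404|, |78|) = 404 mm
12: max(|-179|, |17|) = 179 mm
13: max(|-226|, |276|) = 276 mm
14: max(|144|, |-556|) = 556 mm
Sorted: 12 (179 mm) < 7 (189 mm) < 13 (276 mm) < 10 (356 mm) < 11 (404 mm) < 4 (428 mm) < …

12, 7, 13, 10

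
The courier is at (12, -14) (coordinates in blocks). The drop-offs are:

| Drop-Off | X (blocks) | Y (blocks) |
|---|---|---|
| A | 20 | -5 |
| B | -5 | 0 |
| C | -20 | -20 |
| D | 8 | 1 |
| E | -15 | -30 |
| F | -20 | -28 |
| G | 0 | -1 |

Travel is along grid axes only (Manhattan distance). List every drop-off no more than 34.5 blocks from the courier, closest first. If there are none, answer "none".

A, D, G, B

Distances from (12, -14):
A: 17 blocks
B: 31 blocks
C: 38 blocks
D: 19 blocks
E: 43 blocks
F: 46 blocks
G: 25 blocks
Threshold 34.5 blocks: A (17 blocks), D (19 blocks), G (25 blocks), B (31 blocks) are within range.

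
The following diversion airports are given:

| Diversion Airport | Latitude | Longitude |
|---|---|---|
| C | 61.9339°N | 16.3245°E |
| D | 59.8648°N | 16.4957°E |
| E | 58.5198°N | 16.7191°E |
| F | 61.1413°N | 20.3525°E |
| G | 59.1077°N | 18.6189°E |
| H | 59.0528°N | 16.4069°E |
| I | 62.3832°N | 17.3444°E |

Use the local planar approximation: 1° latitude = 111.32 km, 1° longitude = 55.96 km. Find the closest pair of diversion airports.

Pairwise distances:
E–H: √((0.5330·111.32)² + (-0.3122·55.96)²) = √(3520.471342 + 305.225778) = 61.8522 km
C–I: √((0.4493·111.32)² + (1.0199·55.96)²) = √(2501.607858 + 3257.396274) = 75.8881 km
D–H: √((-0.8120·111.32)² + (-0.0888·55.96)²) = √(8170.684739 + 24.693426) = 90.5283 km
G–H: √((-0.0549·111.32)² + (-2.2120·55.96)²) = √(37.350041 + 15322.359824) = 123.9343 km
E–G: √((0.5879·111.32)² + (1.8998·55.96)²) = √(4283.051690 + 11302.413145) = 124.8418 km
D–G: √((-0.7571·111.32)² + (2.1232·55.96)²) = √(7103.181104 + 14116.831231) = 145.6709 km
D–E: √((-1.3450·111.32)² + (0.2234·55.96)²) = √(22417.695405 + 156.286602) = 150.2464 km
F–I: √((1.2419·111.32)² + (-3.0081·55.96)²) = √(19112.594665 + 28336.091809) = 217.8272 km
C–D: √((-2.0691·111.32)² + (0.1712·55.96)²) = √(53052.927885 + 91.783144) = 230.5314 km
C–F: √((-0.7926·111.32)² + (4.0280·55.96)²) = √(7784.926764 + 50808.261551) = 242.0603 km
F–G: √((-2.0336·111.32)² + (-1.7336·55.96)²) = √(51248.063772 + 9411.377814) = 246.2914 km
D–F: √((1.2765·111.32)² + (3.8568·55.96)²) = √(20192.404316 + 46581.090189) = 258.4057 km
D–I: √((2.5184·111.32)² + (0.8487·55.96)²) = √(78595.162585 + 2255.608986) = 284.3427 km
F–H: √((-2.0885·111.32)² + (-3.9456·55.96)²) = √(54052.446367 + 48750.774699) = 320.6294 km
C–H: √((-2.8811·111.32)² + (0.0824·55.96)²) = √(102863.917531 + 21.262280) = 320.7572 km
C–G: √((-2.8262·111.32)² + (2.2944·55.96)²) = √(98981.078011 + 16485.179472) = 339.8033 km
E–F: √((2.6215·111.32)² + (3.6334·55.96)²) = √(85162.052412 + 41341.081651) = 355.6728 km
G–I: √((3.2755·111.32)² + (-1.2745·55.96)²) = √(132954.059693 + 5086.687894) = 371.5384 km
H–I: √((3.3304·111.32)² + (0.9375·55.96)²) = √(137448.242509 + 2752.313906) = 374.4336 km
C–E: √((-3.4141·111.32)² + (0.3946·55.96)²) = √(144443.788439 + 487.606598) = 380.6986 km
E–I: √((3.8634·111.32)² + (0.6253·55.96)²) = √(184963.377110 + 1224.425227) = 431.4948 km
Closest pair: E–H at 61.8522 km.

E and H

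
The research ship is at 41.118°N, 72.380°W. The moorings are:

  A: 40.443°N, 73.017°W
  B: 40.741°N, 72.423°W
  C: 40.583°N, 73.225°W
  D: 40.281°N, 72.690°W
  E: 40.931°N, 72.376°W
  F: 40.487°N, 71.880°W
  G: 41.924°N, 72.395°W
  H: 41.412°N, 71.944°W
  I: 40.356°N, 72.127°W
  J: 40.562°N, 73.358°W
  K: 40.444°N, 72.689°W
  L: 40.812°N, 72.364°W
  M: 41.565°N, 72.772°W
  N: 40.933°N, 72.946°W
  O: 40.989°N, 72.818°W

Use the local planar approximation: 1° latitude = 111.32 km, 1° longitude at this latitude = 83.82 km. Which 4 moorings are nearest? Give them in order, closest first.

E, L, O, B

Distances from 41.118°N, 72.380°W:
A: 92.179 km
B: 42.122 km
C: 92.539 km
D: 96.730 km
E: 20.820 km
F: 81.796 km
G: 89.733 km
H: 49.058 km
I: 87.436 km
J: 102.718 km
K: 79.374 km
L: 34.090 km
M: 59.629 km
N: 51.719 km
O: 39.422 km
Sorted: E (20.820 km) < L (34.090 km) < O (39.422 km) < B (42.122 km) < H (49.058 km) < N (51.719 km) < …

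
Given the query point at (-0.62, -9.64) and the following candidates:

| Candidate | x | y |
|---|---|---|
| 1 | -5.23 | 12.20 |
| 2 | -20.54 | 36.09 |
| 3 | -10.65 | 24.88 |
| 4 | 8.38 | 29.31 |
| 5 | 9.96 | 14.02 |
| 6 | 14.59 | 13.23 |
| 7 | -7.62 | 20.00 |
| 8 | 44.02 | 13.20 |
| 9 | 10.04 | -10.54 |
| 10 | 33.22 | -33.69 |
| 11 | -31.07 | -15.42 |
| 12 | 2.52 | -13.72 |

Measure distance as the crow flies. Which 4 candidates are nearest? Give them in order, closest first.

12, 9, 1, 5

Distances from (-0.62, -9.64):
1: √((-4.61)² + (21.84)²) = √(21.2521 + 476.9856) = 22.32
2: √((-19.92)² + (45.73)²) = √(396.8064 + 2091.2329) = 49.88
3: √((-10.03)² + (34.52)²) = √(100.6009 + 1191.6304) = 35.95
4: √((9.00)² + (38.95)²) = √(81.0000 + 1517.1025) = 39.98
5: √((10.58)² + (23.66)²) = √(111.9364 + 559.7956) = 25.92
6: √((15.21)² + (22.87)²) = √(231.3441 + 523.0369) = 27.47
7: √((-7.00)² + (29.64)²) = √(49.0000 + 878.5296) = 30.46
8: √((44.64)² + (22.84)²) = √(1992.7296 + 521.6656) = 50.14
9: √((10.66)² + (-0.90)²) = √(113.6356 + 0.8100) = 10.70
10: √((33.84)² + (-24.05)²) = √(1145.1456 + 578.4025) = 41.52
11: √((-30.45)² + (-5.78)²) = √(927.2025 + 33.4084) = 30.99
12: √((3.14)² + (-4.08)²) = √(9.8596 + 16.6464) = 5.15
Sorted: 12 (5.15) < 9 (10.70) < 1 (22.32) < 5 (25.92) < 6 (27.47) < 7 (30.46) < …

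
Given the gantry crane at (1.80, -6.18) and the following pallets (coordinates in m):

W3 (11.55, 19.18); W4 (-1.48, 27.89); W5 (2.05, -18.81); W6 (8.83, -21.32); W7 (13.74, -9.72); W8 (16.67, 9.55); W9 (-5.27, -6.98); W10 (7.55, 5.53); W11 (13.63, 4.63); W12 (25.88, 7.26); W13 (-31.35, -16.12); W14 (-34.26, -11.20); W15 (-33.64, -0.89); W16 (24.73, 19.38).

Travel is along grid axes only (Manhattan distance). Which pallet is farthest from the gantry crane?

Distances from (1.80, -6.18):
W3: |9.75| + |25.36| = 9.75 + 25.36 = 35.11 m
W4: |-3.28| + |34.07| = 3.28 + 34.07 = 37.35 m
W5: |0.25| + |-12.63| = 0.25 + 12.63 = 12.88 m
W6: |7.03| + |-15.14| = 7.03 + 15.14 = 22.17 m
W7: |11.94| + |-3.54| = 11.94 + 3.54 = 15.48 m
W8: |14.87| + |15.73| = 14.87 + 15.73 = 30.60 m
W9: |-7.07| + |-0.80| = 7.07 + 0.80 = 7.87 m
W10: |5.75| + |11.71| = 5.75 + 11.71 = 17.46 m
W11: |11.83| + |10.81| = 11.83 + 10.81 = 22.64 m
W12: |24.08| + |13.44| = 24.08 + 13.44 = 37.52 m
W13: |-33.15| + |-9.94| = 33.15 + 9.94 = 43.09 m
W14: |-36.06| + |-5.02| = 36.06 + 5.02 = 41.08 m
W15: |-35.44| + |5.29| = 35.44 + 5.29 = 40.73 m
W16: |22.93| + |25.56| = 22.93 + 25.56 = 48.49 m
Maximum: W16 at 48.49 m.

W16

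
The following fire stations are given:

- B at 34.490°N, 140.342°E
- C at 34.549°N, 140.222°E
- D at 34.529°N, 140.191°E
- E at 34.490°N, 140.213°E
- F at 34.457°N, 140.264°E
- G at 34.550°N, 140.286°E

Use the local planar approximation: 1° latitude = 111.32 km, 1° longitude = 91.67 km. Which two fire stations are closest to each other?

Pairwise distances:
B–C: √((0.059·111.32)² + (-0.120·91.67)²) = √(43.13705 + 121.00880) = 12.812 km
B–D: √((0.039·111.32)² + (-0.151·91.67)²) = √(18.84845 + 191.60567) = 14.507 km
B–E: √((0.000·111.32)² + (-0.129·91.67)²) = √(0.00000 + 139.84079) = 11.825 km
B–F: √((-0.033·111.32)² + (-0.078·91.67)²) = √(13.49504 + 51.12622) = 8.039 km
B–G: √((0.060·111.32)² + (-0.056·91.67)²) = √(44.61171 + 26.35303) = 8.424 km
C–D: √((-0.020·111.32)² + (-0.031·91.67)²) = √(4.95686 + 8.07566) = 3.610 km
C–E: √((-0.059·111.32)² + (-0.009·91.67)²) = √(43.13705 + 0.68067) = 6.619 km
C–F: √((-0.092·111.32)² + (0.042·91.67)²) = √(104.88709 + 14.82358) = 10.941 km
C–G: √((0.001·111.32)² + (0.064·91.67)²) = √(0.01239 + 34.42028) = 5.868 km
D–E: √((-0.039·111.32)² + (0.022·91.67)²) = √(18.84845 + 4.06724) = 4.787 km
D–F: √((-0.072·111.32)² + (0.073·91.67)²) = √(64.24087 + 44.78166) = 10.441 km
D–G: √((0.021·111.32)² + (0.095·91.67)²) = √(5.46493 + 75.84058) = 9.017 km
E–F: √((-0.033·111.32)² + (0.051·91.67)²) = √(13.49504 + 21.85721) = 5.946 km
E–G: √((0.060·111.32)² + (0.073·91.67)²) = √(44.61171 + 44.78166) = 9.455 km
F–G: √((0.093·111.32)² + (0.022·91.67)²) = √(107.17964 + 4.06724) = 10.547 km
Closest pair: C–D at 3.610 km.

C and D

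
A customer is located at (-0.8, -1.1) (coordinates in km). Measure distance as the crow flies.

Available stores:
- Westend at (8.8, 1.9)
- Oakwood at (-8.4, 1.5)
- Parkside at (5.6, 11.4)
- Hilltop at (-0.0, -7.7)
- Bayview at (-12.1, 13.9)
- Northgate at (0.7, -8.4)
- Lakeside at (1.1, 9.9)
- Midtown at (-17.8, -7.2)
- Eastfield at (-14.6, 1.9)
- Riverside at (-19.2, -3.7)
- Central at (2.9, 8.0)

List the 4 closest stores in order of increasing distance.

Distances from (-0.8, -1.1):
Westend: 10.1 km
Oakwood: 8.0 km
Parkside: 14.0 km
Hilltop: 6.6 km
Bayview: 18.8 km
Northgate: 7.5 km
Lakeside: 11.2 km
Midtown: 18.1 km
Eastfield: 14.1 km
Riverside: 18.6 km
Central: 9.8 km
Sorted: Hilltop (6.6 km) < Northgate (7.5 km) < Oakwood (8.0 km) < Central (9.8 km) < Westend (10.1 km) < Lakeside (11.2 km) < …

Hilltop, Northgate, Oakwood, Central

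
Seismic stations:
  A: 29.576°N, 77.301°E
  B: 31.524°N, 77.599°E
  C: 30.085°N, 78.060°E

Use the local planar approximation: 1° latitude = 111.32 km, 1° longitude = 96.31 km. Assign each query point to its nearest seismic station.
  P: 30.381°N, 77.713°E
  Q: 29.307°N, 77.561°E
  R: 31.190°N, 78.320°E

P→C; Q→A; R→B

P at 30.381°N, 77.713°E:
  A: 98.005 km
  B: 127.712 km
  C: 46.932 km
  → nearest: C (46.932 km)
Q at 29.307°N, 77.561°E:
  A: 39.035 km
  B: 246.824 km
  C: 99.047 km
  → nearest: A (39.035 km)
R at 31.190°N, 78.320°E:
  A: 204.726 km
  B: 78.767 km
  C: 125.531 km
  → nearest: B (78.767 km)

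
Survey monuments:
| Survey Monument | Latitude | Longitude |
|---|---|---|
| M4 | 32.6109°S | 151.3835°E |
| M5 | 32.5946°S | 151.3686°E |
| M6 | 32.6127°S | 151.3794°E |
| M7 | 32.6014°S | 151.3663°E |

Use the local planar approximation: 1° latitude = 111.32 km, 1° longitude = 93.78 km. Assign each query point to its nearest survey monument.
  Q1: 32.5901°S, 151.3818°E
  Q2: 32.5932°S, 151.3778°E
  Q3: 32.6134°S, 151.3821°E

Q1→M5; Q2→M5; Q3→M6

Q1 at 32.5901°S, 151.3818°E:
  M4: 2.3209 km
  M5: 1.3354 km
  M6: 2.5259 km
  M7: 1.9223 km
  → nearest: M5 (1.3354 km)
Q2 at 32.5932°S, 151.3778°E:
  M4: 2.0416 km
  M5: 0.8767 km
  M6: 2.1759 km
  M7: 1.4129 km
  → nearest: M5 (0.8767 km)
Q3 at 32.6134°S, 151.3821°E:
  M4: 0.3077 km
  M5: 2.4460 km
  M6: 0.2649 km
  M7: 1.9950 km
  → nearest: M6 (0.2649 km)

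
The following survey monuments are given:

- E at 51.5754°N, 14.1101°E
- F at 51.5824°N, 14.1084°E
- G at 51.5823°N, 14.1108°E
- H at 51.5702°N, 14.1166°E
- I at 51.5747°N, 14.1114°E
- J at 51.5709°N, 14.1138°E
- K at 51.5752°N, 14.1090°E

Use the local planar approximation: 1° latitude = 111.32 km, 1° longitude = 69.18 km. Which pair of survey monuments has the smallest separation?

Pairwise distances:
E–F: 0.7881 km
E–G: 0.7696 km
E–H: 0.7330 km
E–I: 0.1190 km
E–J: 0.5625 km
E–K: 0.0793 km
F–G: 0.1664 km
F–H: 1.4718 km
F–I: 0.8819 km
F–J: 1.3336 km
F–K: 0.8026 km
G–H: 1.4055 km
G–I: 0.8470 km
G–J: 1.2859 km
G–K: 0.8001 km
H–I: 0.6167 km
H–J: 0.2088 km
H–K: 0.7657 km
I–J: 0.4544 km
I–K: 0.1751 km
J–K: 0.5826 km
Closest pair: E–K at 0.0793 km.

E and K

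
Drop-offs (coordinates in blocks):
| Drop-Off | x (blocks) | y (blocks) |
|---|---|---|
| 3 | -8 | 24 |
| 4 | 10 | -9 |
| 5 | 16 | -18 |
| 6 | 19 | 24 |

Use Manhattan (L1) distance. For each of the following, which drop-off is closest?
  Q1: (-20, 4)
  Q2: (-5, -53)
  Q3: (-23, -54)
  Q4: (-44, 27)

Q1→3; Q2→5; Q3→5; Q4→3

Q1 at (-20, 4):
  3: |12| + |20| = 12 + 20 = 32 blocks
  4: |30| + |-13| = 30 + 13 = 43 blocks
  5: |36| + |-22| = 36 + 22 = 58 blocks
  6: |39| + |20| = 39 + 20 = 59 blocks
  → nearest: 3 (32 blocks)
Q2 at (-5, -53):
  3: |-3| + |77| = 3 + 77 = 80 blocks
  4: |15| + |44| = 15 + 44 = 59 blocks
  5: |21| + |35| = 21 + 35 = 56 blocks
  6: |24| + |77| = 24 + 77 = 101 blocks
  → nearest: 5 (56 blocks)
Q3 at (-23, -54):
  3: |15| + |78| = 15 + 78 = 93 blocks
  4: |33| + |45| = 33 + 45 = 78 blocks
  5: |39| + |36| = 39 + 36 = 75 blocks
  6: |42| + |78| = 42 + 78 = 120 blocks
  → nearest: 5 (75 blocks)
Q4 at (-44, 27):
  3: |36| + |-3| = 36 + 3 = 39 blocks
  4: |54| + |-36| = 54 + 36 = 90 blocks
  5: |60| + |-45| = 60 + 45 = 105 blocks
  6: |63| + |-3| = 63 + 3 = 66 blocks
  → nearest: 3 (39 blocks)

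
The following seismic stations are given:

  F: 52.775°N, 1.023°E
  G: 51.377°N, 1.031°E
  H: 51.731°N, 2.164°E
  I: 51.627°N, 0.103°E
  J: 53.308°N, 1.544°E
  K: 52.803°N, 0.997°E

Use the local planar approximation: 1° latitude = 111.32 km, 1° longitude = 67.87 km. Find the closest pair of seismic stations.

F and K

Pairwise distances:
F–G: 155.626 km
F–H: 139.655 km
F–I: 142.234 km
F–J: 69.071 km
F–K: 3.582 km
G–H: 86.406 km
G–I: 68.858 km
G–J: 217.760 km
G–K: 158.759 km
H–I: 140.358 km
H–J: 180.524 km
H–K: 143.228 km
I–J: 211.145 km
I–K: 144.290 km
J–K: 67.369 km
Closest pair: F–K at 3.582 km.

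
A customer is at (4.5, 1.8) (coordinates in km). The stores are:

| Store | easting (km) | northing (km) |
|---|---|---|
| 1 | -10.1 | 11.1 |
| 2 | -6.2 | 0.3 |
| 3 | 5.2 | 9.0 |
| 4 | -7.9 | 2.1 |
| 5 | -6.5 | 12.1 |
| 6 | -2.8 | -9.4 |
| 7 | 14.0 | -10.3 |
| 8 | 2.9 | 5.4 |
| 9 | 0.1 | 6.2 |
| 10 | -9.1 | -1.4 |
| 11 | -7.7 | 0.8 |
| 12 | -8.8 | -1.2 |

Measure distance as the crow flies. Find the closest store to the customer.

8

Distances from (4.5, 1.8):
1: 17.3 km
2: 10.8 km
3: 7.2 km
4: 12.4 km
5: 15.1 km
6: 13.4 km
7: 15.4 km
8: 3.9 km
9: 6.2 km
10: 14.0 km
11: 12.2 km
12: 13.6 km
Minimum: 8 at 3.9 km.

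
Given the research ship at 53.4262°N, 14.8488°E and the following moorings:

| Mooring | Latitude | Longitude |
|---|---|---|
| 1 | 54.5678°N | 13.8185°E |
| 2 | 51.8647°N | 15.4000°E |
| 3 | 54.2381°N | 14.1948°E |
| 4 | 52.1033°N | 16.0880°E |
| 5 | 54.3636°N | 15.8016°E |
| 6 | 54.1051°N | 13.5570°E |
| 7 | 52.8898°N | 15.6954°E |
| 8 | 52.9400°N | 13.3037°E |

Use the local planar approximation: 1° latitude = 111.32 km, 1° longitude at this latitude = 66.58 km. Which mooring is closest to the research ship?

Distances from 53.4262°N, 14.8488°E:
1: √((1.1416·111.32)² + (-1.0303·66.58)²) = √(16150.066522 + 4705.599720) = 144.4149 km
2: √((-1.5615·111.32)² + (0.5512·66.58)²) = √(30215.540853 + 1346.808968) = 177.6580 km
3: √((0.8119·111.32)² + (-0.6540·66.58)²) = √(8168.672379 + 1896.020717) = 100.3229 km
4: √((-1.3229·111.32)² + (1.2392·66.58)²) = √(21687.047378 + 6807.229475) = 168.8025 km
5: √((0.9374·111.32)² + (0.9528·66.58)²) = √(10889.208003 + 4024.306764) = 122.1209 km
6: √((0.6789·111.32)² + (-1.2918·66.58)²) = √(5711.602995 + 7397.383633) = 114.4945 km
7: √((-0.5364·111.32)² + (0.8466·66.58)²) = √(3565.528676 + 3177.196752) = 82.1141 km
8: √((-0.4862·111.32)² + (-1.5451·66.58)²) = √(2929.383994 + 10582.804339) = 116.2419 km
Minimum: 7 at 82.1141 km.

7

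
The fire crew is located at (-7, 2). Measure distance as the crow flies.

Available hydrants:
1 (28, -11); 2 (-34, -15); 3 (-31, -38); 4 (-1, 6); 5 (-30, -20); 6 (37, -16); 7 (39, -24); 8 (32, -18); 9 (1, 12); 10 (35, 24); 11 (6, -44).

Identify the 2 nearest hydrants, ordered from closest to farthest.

4, 9

Distances from (-7, 2):
1: 37.3
2: 31.9
3: 46.6
4: 7.2
5: 31.8
6: 47.5
7: 52.8
8: 43.8
9: 12.8
10: 47.4
11: 47.8
Sorted: 4 (7.2) < 9 (12.8) < 5 (31.8) < 2 (31.9) < …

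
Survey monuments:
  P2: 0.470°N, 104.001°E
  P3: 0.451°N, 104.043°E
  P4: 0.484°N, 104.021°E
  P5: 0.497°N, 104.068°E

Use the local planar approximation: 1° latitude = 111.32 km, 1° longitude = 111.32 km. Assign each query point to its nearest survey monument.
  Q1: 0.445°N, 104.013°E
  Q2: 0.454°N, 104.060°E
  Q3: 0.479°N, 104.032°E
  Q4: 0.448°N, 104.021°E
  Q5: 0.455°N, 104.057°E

Q1 at 0.445°N, 104.013°E:
  P2: 3.087 km
  P3: 3.406 km
  P4: 4.432 km
  P5: 8.426 km
  → nearest: P2 (3.087 km)
Q2 at 0.454°N, 104.060°E:
  P2: 6.805 km
  P3: 1.922 km
  P4: 5.477 km
  P5: 4.869 km
  → nearest: P3 (1.922 km)
Q3 at 0.479°N, 104.032°E:
  P2: 3.593 km
  P3: 3.349 km
  P4: 1.345 km
  P5: 4.481 km
  → nearest: P4 (1.345 km)
Q4 at 0.448°N, 104.021°E:
  P2: 3.310 km
  P3: 2.472 km
  P4: 4.008 km
  P5: 7.558 km
  → nearest: P3 (2.472 km)
Q5 at 0.455°N, 104.057°E:
  P2: 6.454 km
  P3: 1.621 km
  P4: 5.146 km
  P5: 4.833 km
  → nearest: P3 (1.621 km)

Q1→P2; Q2→P3; Q3→P4; Q4→P3; Q5→P3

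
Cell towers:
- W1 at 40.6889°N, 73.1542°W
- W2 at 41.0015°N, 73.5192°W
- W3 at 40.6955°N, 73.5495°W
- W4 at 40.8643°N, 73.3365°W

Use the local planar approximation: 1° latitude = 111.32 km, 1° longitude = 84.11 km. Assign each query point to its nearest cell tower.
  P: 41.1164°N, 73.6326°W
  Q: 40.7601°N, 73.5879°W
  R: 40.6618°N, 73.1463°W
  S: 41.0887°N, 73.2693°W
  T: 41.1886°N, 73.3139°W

P→W2; Q→W3; R→W1; S→W2; T→W2

P at 41.1164°N, 73.6326°W:
  W1: 62.3206 km
  W2: 15.9554 km
  W3: 47.3731 km
  W4: 37.5211 km
  → nearest: W2 (15.9554 km)
Q at 40.7601°N, 73.5879°W:
  W1: 37.3296 km
  W2: 27.4869 km
  W3: 7.8833 km
  W4: 24.1179 km
  → nearest: W3 (7.8833 km)
R at 40.6618°N, 73.1463°W:
  W1: 3.0891 km
  W2: 49.1299 km
  W3: 34.1200 km
  W4: 27.6420 km
  → nearest: W1 (3.0891 km)
S at 41.0887°N, 73.2693°W:
  W1: 45.5465 km
  W2: 23.1523 km
  W3: 49.7125 km
  W4: 25.6117 km
  → nearest: W2 (23.1523 km)
T at 41.1886°N, 73.3139°W:
  W1: 57.2254 km
  W2: 27.0551 km
  W3: 58.3593 km
  W4: 36.1511 km
  → nearest: W2 (27.0551 km)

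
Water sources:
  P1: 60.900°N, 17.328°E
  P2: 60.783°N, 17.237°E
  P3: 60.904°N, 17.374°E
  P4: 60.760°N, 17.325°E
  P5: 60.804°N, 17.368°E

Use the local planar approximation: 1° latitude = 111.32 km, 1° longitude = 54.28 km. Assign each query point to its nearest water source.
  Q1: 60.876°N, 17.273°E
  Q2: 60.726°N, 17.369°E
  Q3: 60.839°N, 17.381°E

Q1 at 60.876°N, 17.273°E:
  P1: √((0.024·111.32)² + (0.055·54.28)²) = √(7.13787 + 8.91261) = 4.006 km
  P2: √((-0.093·111.32)² + (-0.036·54.28)²) = √(107.17964 + 3.81843) = 10.536 km
  P3: √((0.028·111.32)² + (0.101·54.28)²) = √(9.71544 + 30.05539) = 6.306 km
  P4: √((-0.116·111.32)² + (0.052·54.28)²) = √(166.74867 + 7.96684) = 13.218 km
  P5: √((-0.072·111.32)² + (0.095·54.28)²) = √(64.24087 + 26.59052) = 9.531 km
  → nearest: P1 (4.006 km)
Q2 at 60.726°N, 17.369°E:
  P1: √((0.174·111.32)² + (-0.041·54.28)²) = √(375.18450 + 4.95276) = 19.497 km
  P2: √((0.057·111.32)² + (-0.132·54.28)²) = √(40.26207 + 51.33665) = 9.571 km
  P3: √((0.178·111.32)² + (0.005·54.28)²) = √(392.63264 + 0.07366) = 19.817 km
  P4: √((0.034·111.32)² + (-0.044·54.28)²) = √(14.32532 + 5.70407) = 4.475 km
  P5: √((0.078·111.32)² + (-0.001·54.28)²) = √(75.39379 + 0.00295) = 8.683 km
  → nearest: P4 (4.475 km)
Q3 at 60.839°N, 17.381°E:
  P1: √((0.061·111.32)² + (-0.053·54.28)²) = √(46.11116 + 8.27621) = 7.375 km
  P2: √((-0.056·111.32)² + (-0.144·54.28)²) = √(38.86176 + 61.09486) = 9.998 km
  P3: √((0.065·111.32)² + (-0.007·54.28)²) = √(52.35680 + 0.14437) = 7.246 km
  P4: √((-0.079·111.32)² + (-0.056·54.28)²) = √(77.33936 + 9.23965) = 9.305 km
  P5: √((-0.035·111.32)² + (-0.013·54.28)²) = √(15.18037 + 0.49793) = 3.960 km
  → nearest: P5 (3.960 km)

Q1→P1; Q2→P4; Q3→P5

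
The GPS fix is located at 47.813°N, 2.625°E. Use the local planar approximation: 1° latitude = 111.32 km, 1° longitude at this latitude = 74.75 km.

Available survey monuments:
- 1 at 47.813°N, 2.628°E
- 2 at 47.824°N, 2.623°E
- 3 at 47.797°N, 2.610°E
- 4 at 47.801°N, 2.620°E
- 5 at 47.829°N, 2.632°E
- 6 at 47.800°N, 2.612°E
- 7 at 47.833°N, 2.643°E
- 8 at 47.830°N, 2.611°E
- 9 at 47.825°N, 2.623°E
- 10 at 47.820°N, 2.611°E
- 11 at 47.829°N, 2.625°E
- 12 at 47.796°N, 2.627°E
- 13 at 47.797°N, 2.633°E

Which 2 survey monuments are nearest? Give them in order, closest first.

Distances from 47.813°N, 2.625°E:
1: √((0.000·111.32)² + (0.003·74.75)²) = √(0.00000 + 0.05029) = 0.224 km
2: √((0.011·111.32)² + (-0.002·74.75)²) = √(1.49945 + 0.02235) = 1.234 km
3: √((-0.016·111.32)² + (-0.015·74.75)²) = √(3.17239 + 1.25720) = 2.105 km
4: √((-0.012·111.32)² + (-0.005·74.75)²) = √(1.78447 + 0.13969) = 1.387 km
5: √((0.016·111.32)² + (0.007·74.75)²) = √(3.17239 + 0.27379) = 1.856 km
6: √((-0.013·111.32)² + (-0.013·74.75)²) = √(2.09427 + 0.94430) = 1.743 km
7: √((0.020·111.32)² + (0.018·74.75)²) = √(4.95686 + 1.81037) = 2.601 km
8: √((0.017·111.32)² + (-0.014·74.75)²) = √(3.58133 + 1.09516) = 2.163 km
9: √((0.012·111.32)² + (-0.002·74.75)²) = √(1.78447 + 0.02235) = 1.344 km
10: √((0.007·111.32)² + (-0.014·74.75)²) = √(0.60721 + 1.09516) = 1.305 km
11: √((0.016·111.32)² + (0.000·74.75)²) = √(3.17239 + 0.00000) = 1.781 km
12: √((-0.017·111.32)² + (0.002·74.75)²) = √(3.58133 + 0.02235) = 1.898 km
13: √((-0.016·111.32)² + (0.008·74.75)²) = √(3.17239 + 0.35760) = 1.879 km
Sorted: 1 (0.224 km) < 2 (1.234 km) < 10 (1.305 km) < 9 (1.344 km) < …

1, 2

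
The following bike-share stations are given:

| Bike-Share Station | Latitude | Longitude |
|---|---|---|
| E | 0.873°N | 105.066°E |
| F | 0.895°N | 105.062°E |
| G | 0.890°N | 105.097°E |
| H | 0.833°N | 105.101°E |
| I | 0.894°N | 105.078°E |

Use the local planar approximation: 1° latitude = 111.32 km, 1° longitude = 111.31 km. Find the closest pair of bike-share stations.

F and I

Pairwise distances:
F–I: √((-0.001·111.32)² + (0.016·111.31)²) = √(0.012392 + 3.171819) = 1.7844 km
G–I: √((0.004·111.32)² + (-0.019·111.31)²) = √(0.198274 + 4.472760) = 2.1613 km
E–F: √((0.022·111.32)² + (-0.004·111.31)²) = √(5.997797 + 0.198239) = 2.4892 km
E–I: √((0.021·111.32)² + (0.012·111.31)²) = √(5.464935 + 1.784148) = 2.6924 km
F–G: √((-0.005·111.32)² + (0.035·111.31)²) = √(0.309804 + 15.177647) = 3.9354 km
E–G: √((0.017·111.32)² + (0.031·111.31)²) = √(3.581329 + 11.906709) = 3.9355 km
E–H: √((-0.040·111.32)² + (0.035·111.31)²) = √(19.827428 + 15.177647) = 5.9165 km
G–H: √((-0.057·111.32)² + (0.004·111.31)²) = √(40.262071 + 0.198239) = 6.3608 km
H–I: √((0.061·111.32)² + (-0.023·111.31)²) = √(46.111162 + 6.554266) = 7.2571 km
F–H: √((-0.062·111.32)² + (0.039·111.31)²) = √(47.635395 + 18.845062) = 8.1536 km
Closest pair: F–I at 1.7844 km.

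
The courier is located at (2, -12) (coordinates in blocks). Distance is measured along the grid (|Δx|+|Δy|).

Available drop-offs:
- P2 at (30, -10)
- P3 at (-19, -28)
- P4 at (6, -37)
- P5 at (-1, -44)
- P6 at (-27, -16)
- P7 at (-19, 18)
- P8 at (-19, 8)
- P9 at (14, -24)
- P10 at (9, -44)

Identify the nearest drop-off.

P9

Distances from (2, -12):
P2: 30 blocks
P3: 37 blocks
P4: 29 blocks
P5: 35 blocks
P6: 33 blocks
P7: 51 blocks
P8: 41 blocks
P9: 24 blocks
P10: 39 blocks
Minimum: P9 at 24 blocks.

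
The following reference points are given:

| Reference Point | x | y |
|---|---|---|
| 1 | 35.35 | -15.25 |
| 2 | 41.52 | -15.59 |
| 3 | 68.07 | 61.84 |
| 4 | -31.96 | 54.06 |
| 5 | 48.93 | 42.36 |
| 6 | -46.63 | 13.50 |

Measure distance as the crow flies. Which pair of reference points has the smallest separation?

1 and 2

Pairwise distances:
1–2: 6.18
1–3: 83.75
1–4: 96.62
1–5: 59.19
1–6: 86.88
2–3: 81.86
2–4: 101.24
2–5: 58.42
2–6: 92.83
3–4: 100.33
3–5: 27.31
3–6: 124.47
4–5: 81.73
4–6: 43.13
5–6: 99.82
Closest pair: 1–2 at 6.18.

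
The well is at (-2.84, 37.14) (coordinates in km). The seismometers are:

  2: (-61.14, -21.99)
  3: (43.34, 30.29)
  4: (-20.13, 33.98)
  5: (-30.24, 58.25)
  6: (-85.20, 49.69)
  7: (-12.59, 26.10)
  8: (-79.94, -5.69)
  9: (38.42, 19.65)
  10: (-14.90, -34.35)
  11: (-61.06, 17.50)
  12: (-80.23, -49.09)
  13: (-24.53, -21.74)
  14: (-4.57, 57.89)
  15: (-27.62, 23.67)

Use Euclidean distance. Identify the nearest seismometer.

7

Distances from (-2.84, 37.14):
2: √((-58.30)² + (-59.13)²) = √(3398.8900 + 3496.3569) = 83.04 km
3: √((46.18)² + (-6.85)²) = √(2132.5924 + 46.9225) = 46.69 km
4: √((-17.29)² + (-3.16)²) = √(298.9441 + 9.9856) = 17.58 km
5: √((-27.40)² + (21.11)²) = √(750.7600 + 445.6321) = 34.59 km
6: √((-82.36)² + (12.55)²) = √(6783.1696 + 157.5025) = 83.31 km
7: √((-9.75)² + (-11.04)²) = √(95.0625 + 121.8816) = 14.73 km
8: √((-77.10)² + (-42.83)²) = √(5944.4100 + 1834.4089) = 88.20 km
9: √((41.26)² + (-17.49)²) = √(1702.3876 + 305.9001) = 44.81 km
10: √((-12.06)² + (-71.49)²) = √(145.4436 + 5110.8201) = 72.50 km
11: √((-58.22)² + (-19.64)²) = √(3389.5684 + 385.7296) = 61.44 km
12: √((-77.39)² + (-86.23)²) = √(5989.2121 + 7435.6129) = 115.87 km
13: √((-21.69)² + (-58.88)²) = √(470.4561 + 3466.8544) = 62.75 km
14: √((-1.73)² + (20.75)²) = √(2.9929 + 430.5625) = 20.82 km
15: √((-24.78)² + (-13.47)²) = √(614.0484 + 181.4409) = 28.20 km
Minimum: 7 at 14.73 km.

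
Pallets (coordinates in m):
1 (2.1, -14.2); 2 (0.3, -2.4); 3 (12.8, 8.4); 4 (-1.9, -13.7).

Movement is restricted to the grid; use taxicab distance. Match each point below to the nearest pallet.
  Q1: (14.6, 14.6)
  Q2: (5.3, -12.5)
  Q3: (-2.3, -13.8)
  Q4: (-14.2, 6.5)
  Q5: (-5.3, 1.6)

Q1 at (14.6, 14.6):
  1: 41.3 m
  2: 31.3 m
  3: 8.0 m
  4: 44.8 m
  → nearest: 3 (8.0 m)
Q2 at (5.3, -12.5):
  1: 4.9 m
  2: 15.1 m
  3: 28.4 m
  4: 8.4 m
  → nearest: 1 (4.9 m)
Q3 at (-2.3, -13.8):
  1: 4.8 m
  2: 14.0 m
  3: 37.3 m
  4: 0.5 m
  → nearest: 4 (0.5 m)
Q4 at (-14.2, 6.5):
  1: 37.0 m
  2: 23.4 m
  3: 28.9 m
  4: 32.5 m
  → nearest: 2 (23.4 m)
Q5 at (-5.3, 1.6):
  1: 23.2 m
  2: 9.6 m
  3: 24.9 m
  4: 18.7 m
  → nearest: 2 (9.6 m)

Q1→3; Q2→1; Q3→4; Q4→2; Q5→2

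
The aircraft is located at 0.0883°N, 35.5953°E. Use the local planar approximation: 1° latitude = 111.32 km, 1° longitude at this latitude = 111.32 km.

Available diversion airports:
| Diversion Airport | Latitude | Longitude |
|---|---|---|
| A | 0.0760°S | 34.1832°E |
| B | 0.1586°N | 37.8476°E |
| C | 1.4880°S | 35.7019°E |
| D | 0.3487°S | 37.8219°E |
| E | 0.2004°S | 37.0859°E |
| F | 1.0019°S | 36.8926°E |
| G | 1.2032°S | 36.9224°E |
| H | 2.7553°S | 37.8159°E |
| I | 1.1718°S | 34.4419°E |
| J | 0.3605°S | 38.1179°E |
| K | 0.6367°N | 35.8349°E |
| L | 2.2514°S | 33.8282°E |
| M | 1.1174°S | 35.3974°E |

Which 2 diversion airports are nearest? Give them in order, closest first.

Distances from 0.0883°N, 35.5953°E:
A: 158.2554 km
B: 250.8481 km
C: 175.8745 km
D: 252.5938 km
E: 169.0172 km
F: 188.6381 km
G: 206.1425 km
H: 401.6342 km
I: 190.1645 km
J: 285.2255 km
K: 66.6202 km
L: 326.3943 km
M: 136.0145 km
Sorted: K (66.6202 km) < M (136.0145 km) < A (158.2554 km) < E (169.0172 km) < …

K, M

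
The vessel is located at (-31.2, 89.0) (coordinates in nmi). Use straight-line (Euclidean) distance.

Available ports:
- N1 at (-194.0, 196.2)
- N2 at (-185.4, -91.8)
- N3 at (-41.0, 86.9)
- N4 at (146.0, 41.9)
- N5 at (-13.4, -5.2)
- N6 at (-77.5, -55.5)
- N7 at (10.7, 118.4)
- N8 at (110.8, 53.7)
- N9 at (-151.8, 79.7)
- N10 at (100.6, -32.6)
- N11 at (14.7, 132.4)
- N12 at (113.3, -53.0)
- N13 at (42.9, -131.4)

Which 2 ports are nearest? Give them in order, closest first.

Distances from (-31.2, 89.0):
N1: 194.9 nmi
N2: 237.6 nmi
N3: 10.0 nmi
N4: 183.4 nmi
N5: 95.9 nmi
N6: 151.7 nmi
N7: 51.2 nmi
N8: 146.3 nmi
N9: 121.0 nmi
N10: 179.3 nmi
N11: 63.2 nmi
N12: 202.6 nmi
N13: 232.5 nmi
Sorted: N3 (10.0 nmi) < N7 (51.2 nmi) < N11 (63.2 nmi) < N5 (95.9 nmi) < …

N3, N7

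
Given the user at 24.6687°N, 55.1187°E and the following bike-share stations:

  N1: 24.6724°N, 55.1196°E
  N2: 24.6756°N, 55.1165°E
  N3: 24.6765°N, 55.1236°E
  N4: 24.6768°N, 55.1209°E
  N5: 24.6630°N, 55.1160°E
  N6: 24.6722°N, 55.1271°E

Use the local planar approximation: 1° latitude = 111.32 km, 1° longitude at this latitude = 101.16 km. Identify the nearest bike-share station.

N1

Distances from 24.6687°N, 55.1187°E:
N1: 0.4218 km
N2: 0.7997 km
N3: 0.9998 km
N4: 0.9288 km
N5: 0.6908 km
N6: 0.9348 km
Minimum: N1 at 0.4218 km.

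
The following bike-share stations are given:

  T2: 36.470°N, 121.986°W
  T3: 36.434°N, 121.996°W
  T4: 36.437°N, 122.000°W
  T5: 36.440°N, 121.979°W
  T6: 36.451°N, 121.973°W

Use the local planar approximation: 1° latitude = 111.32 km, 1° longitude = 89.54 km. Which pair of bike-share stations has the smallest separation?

T3 and T4

Pairwise distances:
T2–T3: 4.106 km
T2–T4: 3.882 km
T2–T5: 3.398 km
T2–T6: 2.414 km
T3–T4: 0.490 km
T3–T5: 1.662 km
T3–T6: 2.797 km
T4–T5: 1.910 km
T4–T6: 2.876 km
T5–T6: 1.337 km
Closest pair: T3–T4 at 0.490 km.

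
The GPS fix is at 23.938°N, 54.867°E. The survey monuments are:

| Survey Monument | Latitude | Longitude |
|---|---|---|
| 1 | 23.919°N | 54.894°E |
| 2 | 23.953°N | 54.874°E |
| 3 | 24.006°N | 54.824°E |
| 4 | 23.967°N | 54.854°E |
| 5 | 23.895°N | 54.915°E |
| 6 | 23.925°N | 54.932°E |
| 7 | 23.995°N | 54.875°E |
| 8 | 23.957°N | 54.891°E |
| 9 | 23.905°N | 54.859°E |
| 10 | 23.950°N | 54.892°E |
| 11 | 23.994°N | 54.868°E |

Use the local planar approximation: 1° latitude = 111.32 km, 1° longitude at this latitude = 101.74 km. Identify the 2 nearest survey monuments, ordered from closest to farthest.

2, 10

Distances from 23.938°N, 54.867°E:
1: √((-0.019·111.32)² + (0.027·101.74)²) = √(4.47356 + 7.54590) = 3.467 km
2: √((0.015·111.32)² + (0.007·101.74)²) = √(2.78823 + 0.50720) = 1.815 km
3: √((0.068·111.32)² + (-0.043·101.74)²) = √(57.30127 + 19.13905) = 8.743 km
4: √((0.029·111.32)² + (-0.013·101.74)²) = √(10.42179 + 1.74932) = 3.489 km
5: √((-0.043·111.32)² + (0.048·101.74)²) = √(22.91307 + 23.84877) = 6.838 km
6: √((-0.013·111.32)² + (0.065·101.74)²) = √(2.09427 + 43.73309) = 6.770 km
7: √((0.057·111.32)² + (0.008·101.74)²) = √(40.26207 + 0.66247) = 6.397 km
8: √((0.019·111.32)² + (0.024·101.74)²) = √(4.47356 + 5.96219) = 3.230 km
9: √((-0.033·111.32)² + (-0.008·101.74)²) = √(13.49504 + 0.66247) = 3.763 km
10: √((0.012·111.32)² + (0.025·101.74)²) = √(1.78447 + 6.46939) = 2.873 km
11: √((0.056·111.32)² + (0.001·101.74)²) = √(38.86176 + 0.01035) = 6.235 km
Sorted: 2 (1.815 km) < 10 (2.873 km) < 8 (3.230 km) < 1 (3.467 km) < …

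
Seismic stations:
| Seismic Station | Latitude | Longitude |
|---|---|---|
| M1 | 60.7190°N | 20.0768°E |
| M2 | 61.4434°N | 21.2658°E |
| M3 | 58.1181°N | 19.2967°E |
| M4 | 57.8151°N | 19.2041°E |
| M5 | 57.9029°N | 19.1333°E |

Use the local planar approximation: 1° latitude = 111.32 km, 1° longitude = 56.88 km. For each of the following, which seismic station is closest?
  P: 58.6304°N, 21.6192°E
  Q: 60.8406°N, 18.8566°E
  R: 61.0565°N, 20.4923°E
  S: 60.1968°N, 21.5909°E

P→M3; Q→M1; R→M1; S→M1

P at 58.6304°N, 21.6192°E:
  M1: √((2.0886·111.32)² + (-1.5424·56.88)²) = √(54057.622689 + 7696.853290) = 248.5045 km
  M2: √((2.8130·111.32)² + (-0.3534·56.88)²) = √(98058.638655 + 404.065960) = 313.7877 km
  M3: √((-0.5123·111.32)² + (-2.3225·56.88)²) = √(3252.333759 + 17451.413974) = 143.8880 km
  M4: √((-0.8153·111.32)² + (-2.4151·56.88)²) = √(8237.231659 + 18870.760870) = 164.6451 km
  M5: √((-0.7275·111.32)² + (-2.4859·56.88)²) = √(6558.618816 + 19993.392142) = 162.9479 km
  → nearest: M3 (143.8880 km)
Q at 60.8406°N, 18.8566°E:
  M1: √((-0.1216·111.32)² + (1.2202·56.88)²) = √(183.237157 + 4817.050694) = 70.7127 km
  M2: √((0.6028·111.32)² + (2.4092·56.88)²) = √(4502.906017 + 18778.672350) = 152.5830 km
  M3: √((-2.7225·111.32)² + (0.4401·56.88)²) = √(91850.636920 + 626.645482) = 304.1008 km
  M4: √((-3.0255·111.32)² + (0.3475·56.88)²) = √(113433.337378 + 390.686850) = 337.3782 km
  M5: √((-2.9377·111.32)² + (0.2767·56.88)²) = √(106945.196269 + 247.706552) = 327.4033 km
  → nearest: M1 (70.7127 km)
R at 61.0565°N, 20.4923°E:
  M1: √((-0.3375·111.32)² + (-0.4155·56.88)²) = √(1411.542470 + 558.548940) = 44.3857 km
  M2: √((0.3869·111.32)² + (0.7735·56.88)²) = √(1854.999747 + 1935.707851) = 61.5687 km
  M3: √((-2.9384·111.32)² + (-1.1956·56.88)²) = √(106996.168497 + 4624.779041) = 334.0972 km
  M4: √((-3.2414·111.32)² + (-1.2882·56.88)²) = √(130200.199863 + 5368.905565) = 368.1971 km
  M5: √((-3.1536·111.32)² + (-1.3590·56.88)²) = √(123242.247356 + 5975.277632) = 359.4684 km
  → nearest: M1 (44.3857 km)
S at 60.1968°N, 21.5909°E:
  M1: √((0.5222·111.32)² + (-1.5141·56.88)²) = √(3379.248505 + 7417.000262) = 103.9050 km
  M2: √((1.2466·111.32)² + (-0.3251·56.88)²) = √(19257.532543 + 341.942525) = 139.9981 km
  M3: √((-2.0787·111.32)² + (-2.2942·56.88)²) = √(53546.369116 + 17028.709091) = 265.6597 km
  M4: √((-2.3817·111.32)² + (-2.3868·56.88)²) = √(70294.364440 + 18431.099081) = 297.8682 km
  M5: √((-2.2939·111.32)² + (-2.4576·56.88)²) = √(65207.170892 + 19540.765462) = 291.1150 km
  → nearest: M1 (103.9050 km)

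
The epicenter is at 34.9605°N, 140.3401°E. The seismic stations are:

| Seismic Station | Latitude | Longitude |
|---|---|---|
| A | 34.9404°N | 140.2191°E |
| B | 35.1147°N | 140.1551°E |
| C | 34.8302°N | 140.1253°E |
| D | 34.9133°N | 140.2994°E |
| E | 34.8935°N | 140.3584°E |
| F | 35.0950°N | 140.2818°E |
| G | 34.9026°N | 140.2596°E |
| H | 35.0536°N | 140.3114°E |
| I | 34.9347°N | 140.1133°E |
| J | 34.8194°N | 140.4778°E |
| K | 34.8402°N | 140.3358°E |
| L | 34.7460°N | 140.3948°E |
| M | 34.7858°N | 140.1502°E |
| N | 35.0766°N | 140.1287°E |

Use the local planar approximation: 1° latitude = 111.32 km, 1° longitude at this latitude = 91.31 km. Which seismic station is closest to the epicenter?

Distances from 34.9605°N, 140.3401°E:
A: √((-0.0201·111.32)² + (-0.1210·91.31)²) = √(5.006549 + 122.069573) = 11.2728 km
B: √((0.1542·111.32)² + (-0.1850·91.31)²) = √(294.655901 + 285.351489) = 24.0833 km
C: √((-0.1303·111.32)² + (-0.2148·91.31)²) = √(210.394909 + 384.684989) = 24.3943 km
D: √((-0.0472·111.32)² + (-0.0407·91.31)²) = √(27.607711 + 13.811012) = 6.4357 km
E: √((-0.0670·111.32)² + (0.0183·91.31)²) = √(55.628327 + 2.792151) = 7.6433 km
F: √((0.1345·111.32)² + (-0.0583·91.31)²) = √(224.176954 + 28.338300) = 15.8907 km
G: √((-0.0579·111.32)² + (-0.0805·91.31)²) = √(41.543542 + 54.029189) = 9.7761 km
H: √((0.0931·111.32)² + (-0.0287·91.31)²) = √(107.410257 + 6.867529) = 10.6901 km
I: √((-0.0258·111.32)² + (-0.2268·91.31)²) = √(8.248706 + 428.867154) = 20.9073 km
J: √((-0.1411·111.32)² + (0.1377·91.31)²) = √(246.717765 + 158.090061) = 20.1198 km
K: √((-0.1203·111.32)² + (-0.0043·91.31)²) = √(179.340200 + 0.154161) = 13.3976 km
L: √((-0.2145·111.32)² + (0.0547·91.31)²) = √(570.165570 + 24.946599) = 24.3949 km
M: √((-0.1747·111.32)² + (-0.1899·91.31)²) = √(378.209301 + 300.667589) = 26.0553 km
N: √((0.1161·111.32)² + (-0.2114·91.31)²) = √(167.036290 + 372.603261) = 23.2301 km
Minimum: D at 6.4357 km.

D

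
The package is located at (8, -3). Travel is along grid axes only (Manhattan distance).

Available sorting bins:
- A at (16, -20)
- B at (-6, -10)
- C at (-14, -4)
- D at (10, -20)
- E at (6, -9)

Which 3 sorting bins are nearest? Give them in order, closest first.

E, D, B

Distances from (8, -3):
A: 25
B: 21
C: 23
D: 19
E: 8
Sorted: E (8) < D (19) < B (21) < C (23) < A (25)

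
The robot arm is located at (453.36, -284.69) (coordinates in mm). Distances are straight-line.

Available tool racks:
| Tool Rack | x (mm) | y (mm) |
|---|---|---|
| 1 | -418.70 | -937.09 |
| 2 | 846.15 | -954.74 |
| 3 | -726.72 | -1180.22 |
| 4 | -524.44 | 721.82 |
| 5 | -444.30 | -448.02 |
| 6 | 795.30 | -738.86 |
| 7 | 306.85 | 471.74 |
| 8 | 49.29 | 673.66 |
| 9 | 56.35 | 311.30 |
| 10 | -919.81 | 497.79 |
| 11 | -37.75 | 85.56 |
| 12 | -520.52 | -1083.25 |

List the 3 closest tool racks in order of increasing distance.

6, 11, 9

Distances from (453.36, -284.69):
1: 1089.09 mm
2: 776.69 mm
3: 1481.41 mm
4: 1403.27 mm
5: 912.40 mm
6: 568.50 mm
7: 770.49 mm
8: 1040.05 mm
9: 716.12 mm
10: 1580.47 mm
11: 615.04 mm
12: 1259.42 mm
Sorted: 6 (568.50 mm) < 11 (615.04 mm) < 9 (716.12 mm) < 7 (770.49 mm) < 2 (776.69 mm) < …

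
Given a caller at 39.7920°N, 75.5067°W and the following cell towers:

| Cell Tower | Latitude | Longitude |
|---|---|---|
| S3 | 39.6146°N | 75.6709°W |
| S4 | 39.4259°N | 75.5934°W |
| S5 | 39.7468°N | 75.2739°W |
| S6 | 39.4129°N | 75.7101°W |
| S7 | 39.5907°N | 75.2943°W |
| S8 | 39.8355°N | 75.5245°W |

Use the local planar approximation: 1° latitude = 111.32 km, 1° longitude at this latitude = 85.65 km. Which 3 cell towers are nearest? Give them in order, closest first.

S8, S5, S3

Distances from 39.7920°N, 75.5067°W:
S3: 24.2441 km
S4: 41.4253 km
S5: 20.5644 km
S6: 45.6559 km
S7: 28.8635 km
S8: 5.0767 km
Sorted: S8 (5.0767 km) < S5 (20.5644 km) < S3 (24.2441 km) < S7 (28.8635 km) < S4 (41.4253 km) < …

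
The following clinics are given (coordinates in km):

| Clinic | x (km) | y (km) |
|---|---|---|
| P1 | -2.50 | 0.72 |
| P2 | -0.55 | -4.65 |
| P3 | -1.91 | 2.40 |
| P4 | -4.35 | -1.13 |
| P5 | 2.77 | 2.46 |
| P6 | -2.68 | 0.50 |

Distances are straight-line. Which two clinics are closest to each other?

P1 and P6

Pairwise distances:
P1–P2: 5.71 km
P1–P3: 1.78 km
P1–P4: 2.62 km
P1–P5: 5.55 km
P1–P6: 0.28 km
P2–P3: 7.18 km
P2–P4: 5.18 km
P2–P5: 7.85 km
P2–P6: 5.57 km
P3–P4: 4.29 km
P3–P5: 4.68 km
P3–P6: 2.05 km
P4–P5: 7.97 km
P4–P6: 2.33 km
P5–P6: 5.79 km
Closest pair: P1–P6 at 0.28 km.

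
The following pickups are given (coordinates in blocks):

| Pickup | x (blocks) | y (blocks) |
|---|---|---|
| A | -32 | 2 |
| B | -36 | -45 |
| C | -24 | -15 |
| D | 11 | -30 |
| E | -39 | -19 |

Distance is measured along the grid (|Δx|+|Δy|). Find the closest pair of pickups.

C and E

Pairwise distances:
A–B: 51 blocks
A–C: 25 blocks
A–D: 75 blocks
A–E: 28 blocks
B–C: 42 blocks
B–D: 62 blocks
B–E: 29 blocks
C–D: 50 blocks
C–E: 19 blocks
D–E: 61 blocks
Closest pair: C–E at 19 blocks.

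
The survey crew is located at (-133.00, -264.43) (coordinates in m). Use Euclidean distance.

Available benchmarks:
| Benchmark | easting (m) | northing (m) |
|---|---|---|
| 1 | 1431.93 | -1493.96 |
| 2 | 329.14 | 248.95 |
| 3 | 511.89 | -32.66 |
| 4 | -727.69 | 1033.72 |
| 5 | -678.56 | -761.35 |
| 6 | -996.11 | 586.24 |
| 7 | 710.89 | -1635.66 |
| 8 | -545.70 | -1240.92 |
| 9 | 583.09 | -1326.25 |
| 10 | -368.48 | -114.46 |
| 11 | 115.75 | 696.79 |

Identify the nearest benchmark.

Distances from (-133.00, -264.43):
1: √((1564.93)² + (-1229.53)²) = √(2449005.9049 + 1511744.0209) = 1990.16 m
2: √((462.14)² + (513.38)²) = √(213573.3796 + 263559.0244) = 690.75 m
3: √((644.89)² + (231.77)²) = √(415883.1121 + 53717.3329) = 685.27 m
4: √((-594.69)² + (1298.15)²) = √(353656.1961 + 1685193.4225) = 1427.88 m
5: √((-545.56)² + (-496.92)²) = √(297635.7136 + 246929.4864) = 737.95 m
6: √((-863.11)² + (850.67)²) = √(744958.8721 + 723639.4489) = 1211.86 m
7: √((843.89)² + (-1371.23)²) = √(712150.3321 + 1880271.7129) = 1610.10 m
8: √((-412.70)² + (-976.49)²) = √(170321.2900 + 953532.7201) = 1060.12 m
9: √((716.09)² + (-1061.82)²) = √(512784.8881 + 1127461.7124) = 1280.72 m
10: √((-235.48)² + (149.97)²) = √(55450.8304 + 22491.0009) = 279.18 m
11: √((248.75)² + (961.22)²) = √(61876.5625 + 923943.8884) = 992.88 m
Minimum: 10 at 279.18 m.

10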